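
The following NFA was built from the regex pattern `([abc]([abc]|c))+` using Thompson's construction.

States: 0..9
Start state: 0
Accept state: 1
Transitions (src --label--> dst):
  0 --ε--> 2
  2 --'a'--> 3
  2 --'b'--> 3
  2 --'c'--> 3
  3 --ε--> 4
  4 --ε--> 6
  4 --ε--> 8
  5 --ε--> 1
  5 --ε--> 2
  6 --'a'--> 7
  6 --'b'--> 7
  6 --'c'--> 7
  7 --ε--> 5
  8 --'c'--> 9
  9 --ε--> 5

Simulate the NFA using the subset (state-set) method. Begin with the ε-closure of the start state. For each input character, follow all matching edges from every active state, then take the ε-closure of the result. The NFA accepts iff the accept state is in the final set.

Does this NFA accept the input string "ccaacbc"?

Answer: REJECT

Steps:
initial (ε-close {0}): {0,2}
'c' @ 1: {3,4,6,8}
'c' @ 2: {1,2,5,7,9}  (accept∈set)
'a' @ 3: {3,4,6,8}
'a' @ 4: {1,2,5,7}  (accept∈set)
'c' @ 5: {3,4,6,8}
'b' @ 6: {1,2,5,7}  (accept∈set)
'c' @ 7: {3,4,6,8}
final: {3,4,6,8}; accept 1 not in set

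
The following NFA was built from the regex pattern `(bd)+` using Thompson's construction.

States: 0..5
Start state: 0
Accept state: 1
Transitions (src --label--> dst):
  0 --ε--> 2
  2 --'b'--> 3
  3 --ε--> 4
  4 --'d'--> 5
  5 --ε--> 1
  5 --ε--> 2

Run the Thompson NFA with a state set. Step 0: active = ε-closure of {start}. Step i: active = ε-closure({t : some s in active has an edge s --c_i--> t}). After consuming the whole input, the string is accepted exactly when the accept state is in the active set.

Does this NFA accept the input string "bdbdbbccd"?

Answer: REJECT

Derivation:
S₀ = ε-closure({0}) = {0,2}
'b' @ 1: {3,4}
'd' @ 2: {1,2,5}  (accept∈set)
'b' @ 3: {3,4}
'd' @ 4: {1,2,5}  (accept∈set)
'b' @ 5: {3,4}
'b' @ 6: {}  — no active states
rest 'ccd' ignored (set empty)
end set {} — state 1 not in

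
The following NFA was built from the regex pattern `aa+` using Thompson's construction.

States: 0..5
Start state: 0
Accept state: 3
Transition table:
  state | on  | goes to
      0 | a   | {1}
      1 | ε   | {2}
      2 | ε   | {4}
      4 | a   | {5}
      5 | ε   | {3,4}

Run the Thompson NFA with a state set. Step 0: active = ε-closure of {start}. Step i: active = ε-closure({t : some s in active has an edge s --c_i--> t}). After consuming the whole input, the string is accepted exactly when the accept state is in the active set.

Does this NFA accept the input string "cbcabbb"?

Answer: REJECT

Derivation:
start: ε-closure({0}) = {0}
'c' @ 1: {}  — no active states
rest 'bcabbb' ignored (set empty)
end set {} — state 3 not in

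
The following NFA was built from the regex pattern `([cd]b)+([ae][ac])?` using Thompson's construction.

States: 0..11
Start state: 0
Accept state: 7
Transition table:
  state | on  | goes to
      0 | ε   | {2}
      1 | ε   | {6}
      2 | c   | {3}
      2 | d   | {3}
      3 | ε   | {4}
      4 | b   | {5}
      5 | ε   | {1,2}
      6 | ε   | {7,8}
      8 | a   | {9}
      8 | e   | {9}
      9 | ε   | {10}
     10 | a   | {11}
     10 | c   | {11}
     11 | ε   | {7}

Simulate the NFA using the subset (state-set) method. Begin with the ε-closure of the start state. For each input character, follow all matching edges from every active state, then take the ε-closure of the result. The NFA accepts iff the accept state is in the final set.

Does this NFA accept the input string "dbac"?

S₀ = ε-closure({0}) = {0,2}
'd' @ 1: {3,4}
'b' @ 2: {1,2,5,6,7,8}  (accept∈set)
'a' @ 3: {9,10}
'c' @ 4: {7,11}  (accept∈set)
after full input: {7,11}  (accept=7 in)

Answer: ACCEPT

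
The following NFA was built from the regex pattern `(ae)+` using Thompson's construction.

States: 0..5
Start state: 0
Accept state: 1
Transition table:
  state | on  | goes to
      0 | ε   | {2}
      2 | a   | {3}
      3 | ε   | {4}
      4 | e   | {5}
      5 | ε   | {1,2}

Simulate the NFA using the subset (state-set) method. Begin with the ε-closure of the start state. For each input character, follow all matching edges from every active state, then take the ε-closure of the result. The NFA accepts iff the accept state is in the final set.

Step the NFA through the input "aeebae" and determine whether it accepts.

S₀ = ε-closure({0}) = {0,2}
'a' @ 1: {3,4}
'e' @ 2: {1,2,5}  [accepting]
'e' @ 3: {}  — dead — no transitions
rest 'bae' ignored (set empty)
final: {}; accept 1 not in set

Answer: REJECT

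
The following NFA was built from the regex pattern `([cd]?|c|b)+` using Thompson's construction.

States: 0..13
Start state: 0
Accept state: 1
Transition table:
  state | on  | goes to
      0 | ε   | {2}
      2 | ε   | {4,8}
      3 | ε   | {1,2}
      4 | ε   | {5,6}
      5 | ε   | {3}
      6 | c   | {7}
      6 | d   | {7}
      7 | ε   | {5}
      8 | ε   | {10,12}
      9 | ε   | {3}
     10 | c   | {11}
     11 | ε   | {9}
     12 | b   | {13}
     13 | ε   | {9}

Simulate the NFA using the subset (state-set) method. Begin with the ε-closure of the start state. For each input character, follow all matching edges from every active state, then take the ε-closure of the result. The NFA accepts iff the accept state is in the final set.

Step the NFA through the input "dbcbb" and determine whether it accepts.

Answer: ACCEPT

Steps:
start: ε-closure({0}) = {0,1,2,3,4,5,6,8,10,12}
'd' @ 1: {1,2,3,4,5,6,7,8,10,12}  [accepting]
'b' @ 2: {1,2,3,4,5,6,8,9,10,12,13}  [accepting]
'c' @ 3: {1,2,3,4,5,6,7,8,9,10,11,12}  [accepting]
'b' @ 4: {1,2,3,4,5,6,8,9,10,12,13}  [accepting]
'b' @ 5: {1,2,3,4,5,6,8,9,10,12,13}  [accepting]
end set {1,2,3,4,5,6,8,9,10,12,13} — state 1 in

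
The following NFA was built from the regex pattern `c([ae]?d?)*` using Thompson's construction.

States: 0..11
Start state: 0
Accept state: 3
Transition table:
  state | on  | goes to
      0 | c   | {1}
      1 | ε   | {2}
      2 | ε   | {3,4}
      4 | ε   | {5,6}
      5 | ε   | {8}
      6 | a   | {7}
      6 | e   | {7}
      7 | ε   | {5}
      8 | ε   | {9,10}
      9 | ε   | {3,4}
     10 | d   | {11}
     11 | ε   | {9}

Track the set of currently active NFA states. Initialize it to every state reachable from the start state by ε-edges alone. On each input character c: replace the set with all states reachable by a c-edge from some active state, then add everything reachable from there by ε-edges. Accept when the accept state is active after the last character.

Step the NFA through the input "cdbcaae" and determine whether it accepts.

S₀ = ε-closure({0}) = {0}
'c' @ 1: {1,2,3,4,5,6,8,9,10}  ✓accept
'd' @ 2: {3,4,5,6,8,9,10,11}  ✓accept
'b' @ 3: {}  — no active states
rest 'caae' ignored (set empty)
final: {}; accept 3 not in set

Answer: REJECT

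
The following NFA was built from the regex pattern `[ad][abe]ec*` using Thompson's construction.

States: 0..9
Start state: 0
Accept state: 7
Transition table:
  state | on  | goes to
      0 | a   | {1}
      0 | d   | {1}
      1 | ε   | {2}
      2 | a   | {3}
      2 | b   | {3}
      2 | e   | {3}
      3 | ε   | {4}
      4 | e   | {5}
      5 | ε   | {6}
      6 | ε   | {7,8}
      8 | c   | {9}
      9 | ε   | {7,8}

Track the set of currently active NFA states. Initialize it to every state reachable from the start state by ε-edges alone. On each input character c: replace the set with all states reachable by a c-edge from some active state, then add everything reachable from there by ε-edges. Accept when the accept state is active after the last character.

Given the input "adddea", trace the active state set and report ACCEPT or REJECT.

Answer: REJECT

Steps:
initial (ε-close {0}): {0}
'a' @ 1: {1,2}
'd' @ 2: {}  — state set empty
rest 'ddea' ignored (set empty)
end set {} — state 7 not in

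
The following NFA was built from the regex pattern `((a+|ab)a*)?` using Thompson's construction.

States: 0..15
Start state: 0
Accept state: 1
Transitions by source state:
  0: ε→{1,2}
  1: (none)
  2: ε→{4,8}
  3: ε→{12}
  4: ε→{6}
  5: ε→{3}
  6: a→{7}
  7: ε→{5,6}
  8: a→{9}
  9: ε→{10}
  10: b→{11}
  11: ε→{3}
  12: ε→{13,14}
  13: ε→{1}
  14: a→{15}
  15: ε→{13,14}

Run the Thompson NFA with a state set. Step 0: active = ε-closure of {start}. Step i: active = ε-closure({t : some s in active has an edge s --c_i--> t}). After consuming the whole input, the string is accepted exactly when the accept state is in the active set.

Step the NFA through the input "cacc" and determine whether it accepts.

start: ε-closure({0}) = {0,1,2,4,6,8}
'c' @ 1: {}  — state set empty
rest 'acc' ignored (set empty)
after full input: {}  (accept=1 not in)

Answer: REJECT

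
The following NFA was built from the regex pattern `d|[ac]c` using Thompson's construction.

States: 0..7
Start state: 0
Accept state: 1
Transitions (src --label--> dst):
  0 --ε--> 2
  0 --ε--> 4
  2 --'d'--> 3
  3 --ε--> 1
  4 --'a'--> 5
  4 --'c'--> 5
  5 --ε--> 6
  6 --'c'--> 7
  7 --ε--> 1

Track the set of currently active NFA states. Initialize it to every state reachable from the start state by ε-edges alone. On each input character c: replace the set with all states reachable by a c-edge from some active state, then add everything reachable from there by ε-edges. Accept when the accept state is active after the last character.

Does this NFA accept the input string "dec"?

Answer: REJECT

Trace:
initial (ε-close {0}): {0,2,4}
'd' @ 1: {1,3}  (accept∈set)
'e' @ 2: {}  — no active states
rest 'c' ignored (set empty)
final: {}; accept 1 not in set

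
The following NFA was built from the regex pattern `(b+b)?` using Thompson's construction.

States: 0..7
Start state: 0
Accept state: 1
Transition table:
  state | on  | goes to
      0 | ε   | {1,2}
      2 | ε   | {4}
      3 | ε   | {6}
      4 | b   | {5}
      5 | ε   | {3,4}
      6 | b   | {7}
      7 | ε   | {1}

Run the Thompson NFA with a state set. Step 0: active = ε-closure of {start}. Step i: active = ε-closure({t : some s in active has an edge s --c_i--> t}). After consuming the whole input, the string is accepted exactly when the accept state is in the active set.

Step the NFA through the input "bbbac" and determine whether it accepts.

start: ε-closure({0}) = {0,1,2,4}
'b' @ 1: {3,4,5,6}
'b' @ 2: {1,3,4,5,6,7}  [accepting]
'b' @ 3: {1,3,4,5,6,7}  [accepting]
'a' @ 4: {}  — no active states
rest 'c' ignored (set empty)
end set {} — state 1 not in

Answer: REJECT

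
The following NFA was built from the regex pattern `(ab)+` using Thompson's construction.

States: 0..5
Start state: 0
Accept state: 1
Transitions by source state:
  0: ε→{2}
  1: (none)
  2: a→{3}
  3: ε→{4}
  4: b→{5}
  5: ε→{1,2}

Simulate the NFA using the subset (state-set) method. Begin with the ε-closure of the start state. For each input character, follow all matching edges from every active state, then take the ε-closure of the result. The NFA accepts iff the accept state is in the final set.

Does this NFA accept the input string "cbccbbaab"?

Answer: REJECT

Trace:
start: ε-closure({0}) = {0,2}
'c' @ 1: {}  — dead — no transitions
rest 'bccbbaab' ignored (set empty)
after full input: {}  (accept=1 not in)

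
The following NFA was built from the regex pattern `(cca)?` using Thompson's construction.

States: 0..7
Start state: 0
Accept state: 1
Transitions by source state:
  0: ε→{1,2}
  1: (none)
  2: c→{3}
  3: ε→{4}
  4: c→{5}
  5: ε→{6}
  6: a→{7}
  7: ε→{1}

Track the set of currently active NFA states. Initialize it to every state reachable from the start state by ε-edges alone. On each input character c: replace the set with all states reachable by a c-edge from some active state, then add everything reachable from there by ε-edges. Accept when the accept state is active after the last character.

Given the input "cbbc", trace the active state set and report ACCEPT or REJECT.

Answer: REJECT

Derivation:
start: ε-closure({0}) = {0,1,2}
'c' @ 1: {3,4}
'b' @ 2: {}  — no active states
rest 'bc' ignored (set empty)
end set {} — state 1 not in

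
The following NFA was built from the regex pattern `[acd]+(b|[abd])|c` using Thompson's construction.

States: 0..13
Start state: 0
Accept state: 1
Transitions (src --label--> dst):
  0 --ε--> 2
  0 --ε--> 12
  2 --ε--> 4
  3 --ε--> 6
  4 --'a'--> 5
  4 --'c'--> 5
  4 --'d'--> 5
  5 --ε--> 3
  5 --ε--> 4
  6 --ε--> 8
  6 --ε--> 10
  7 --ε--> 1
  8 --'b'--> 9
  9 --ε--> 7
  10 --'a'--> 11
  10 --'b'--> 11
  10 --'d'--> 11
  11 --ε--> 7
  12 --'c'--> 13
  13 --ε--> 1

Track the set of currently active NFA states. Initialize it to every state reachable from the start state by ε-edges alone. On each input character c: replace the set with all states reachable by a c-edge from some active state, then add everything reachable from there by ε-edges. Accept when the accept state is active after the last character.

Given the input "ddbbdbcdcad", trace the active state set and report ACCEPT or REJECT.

S₀ = ε-closure({0}) = {0,2,4,12}
'd' @ 1: {3,4,5,6,8,10}
'd' @ 2: {1,3,4,5,6,7,8,10,11}  [accepting]
'b' @ 3: {1,7,9,11}  [accepting]
'b' @ 4: {}  — state set empty
rest 'dbcdcad' ignored (set empty)
end set {} — state 1 not in

Answer: REJECT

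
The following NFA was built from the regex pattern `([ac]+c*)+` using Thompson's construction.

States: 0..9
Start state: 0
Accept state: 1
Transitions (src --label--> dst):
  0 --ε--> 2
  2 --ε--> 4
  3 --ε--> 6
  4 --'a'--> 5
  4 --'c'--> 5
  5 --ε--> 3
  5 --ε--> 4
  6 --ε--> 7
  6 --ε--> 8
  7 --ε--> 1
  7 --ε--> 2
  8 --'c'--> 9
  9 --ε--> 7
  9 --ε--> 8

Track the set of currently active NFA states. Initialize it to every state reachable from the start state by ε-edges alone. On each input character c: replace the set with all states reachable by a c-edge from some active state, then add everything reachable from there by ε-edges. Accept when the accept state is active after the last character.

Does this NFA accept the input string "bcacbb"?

S₀ = ε-closure({0}) = {0,2,4}
'b' @ 1: {}  — no active states
rest 'cacbb' ignored (set empty)
final: {}; accept 1 not in set

Answer: REJECT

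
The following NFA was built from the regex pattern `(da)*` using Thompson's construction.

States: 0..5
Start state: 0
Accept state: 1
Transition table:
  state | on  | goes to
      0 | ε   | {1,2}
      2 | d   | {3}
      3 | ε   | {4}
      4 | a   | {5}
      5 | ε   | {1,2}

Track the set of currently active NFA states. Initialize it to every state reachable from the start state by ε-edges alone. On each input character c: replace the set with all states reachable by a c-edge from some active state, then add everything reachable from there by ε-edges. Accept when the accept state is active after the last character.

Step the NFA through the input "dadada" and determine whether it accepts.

Answer: ACCEPT

Trace:
start: ε-closure({0}) = {0,1,2}
'd' @ 1: {3,4}
'a' @ 2: {1,2,5}  ✓accept
'd' @ 3: {3,4}
'a' @ 4: {1,2,5}  ✓accept
'd' @ 5: {3,4}
'a' @ 6: {1,2,5}  ✓accept
final: {1,2,5}; accept 1 in set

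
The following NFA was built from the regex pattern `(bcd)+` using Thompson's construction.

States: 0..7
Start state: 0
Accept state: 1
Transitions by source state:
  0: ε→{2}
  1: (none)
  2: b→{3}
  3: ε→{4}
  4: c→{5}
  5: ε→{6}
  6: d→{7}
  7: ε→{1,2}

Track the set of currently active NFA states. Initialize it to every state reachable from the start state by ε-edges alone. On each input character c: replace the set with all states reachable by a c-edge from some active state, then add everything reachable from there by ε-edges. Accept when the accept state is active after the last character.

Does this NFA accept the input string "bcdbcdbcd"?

initial (ε-close {0}): {0,2}
'b' @ 1: {3,4}
'c' @ 2: {5,6}
'd' @ 3: {1,2,7}  ✓accept
'b' @ 4: {3,4}
'c' @ 5: {5,6}
'd' @ 6: {1,2,7}  ✓accept
'b' @ 7: {3,4}
'c' @ 8: {5,6}
'd' @ 9: {1,2,7}  ✓accept
after full input: {1,2,7}  (accept=1 in)

Answer: ACCEPT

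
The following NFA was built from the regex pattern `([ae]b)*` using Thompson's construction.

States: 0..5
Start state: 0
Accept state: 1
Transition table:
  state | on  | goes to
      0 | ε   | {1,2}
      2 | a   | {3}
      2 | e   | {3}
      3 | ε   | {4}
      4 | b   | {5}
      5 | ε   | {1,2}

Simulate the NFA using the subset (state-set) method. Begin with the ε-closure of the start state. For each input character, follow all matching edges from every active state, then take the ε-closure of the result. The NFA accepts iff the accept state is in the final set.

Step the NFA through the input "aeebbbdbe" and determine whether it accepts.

start: ε-closure({0}) = {0,1,2}
'a' @ 1: {3,4}
'e' @ 2: {}  — no active states
rest 'ebbbdbe' ignored (set empty)
after full input: {}  (accept=1 not in)

Answer: REJECT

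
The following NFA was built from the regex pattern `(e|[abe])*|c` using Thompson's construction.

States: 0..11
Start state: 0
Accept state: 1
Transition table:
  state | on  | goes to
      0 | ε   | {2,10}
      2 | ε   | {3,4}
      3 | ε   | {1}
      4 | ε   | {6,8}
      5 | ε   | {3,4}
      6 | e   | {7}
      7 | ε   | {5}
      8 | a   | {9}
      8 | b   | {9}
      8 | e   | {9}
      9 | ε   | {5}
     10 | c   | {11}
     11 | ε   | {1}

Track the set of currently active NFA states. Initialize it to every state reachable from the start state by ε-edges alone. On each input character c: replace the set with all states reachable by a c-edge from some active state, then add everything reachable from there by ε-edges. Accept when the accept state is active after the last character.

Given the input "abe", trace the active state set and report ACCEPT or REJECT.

Answer: ACCEPT

Trace:
S₀ = ε-closure({0}) = {0,1,2,3,4,6,8,10}
'a' @ 1: {1,3,4,5,6,8,9}  ✓accept
'b' @ 2: {1,3,4,5,6,8,9}  ✓accept
'e' @ 3: {1,3,4,5,6,7,8,9}  ✓accept
final: {1,3,4,5,6,7,8,9}; accept 1 in set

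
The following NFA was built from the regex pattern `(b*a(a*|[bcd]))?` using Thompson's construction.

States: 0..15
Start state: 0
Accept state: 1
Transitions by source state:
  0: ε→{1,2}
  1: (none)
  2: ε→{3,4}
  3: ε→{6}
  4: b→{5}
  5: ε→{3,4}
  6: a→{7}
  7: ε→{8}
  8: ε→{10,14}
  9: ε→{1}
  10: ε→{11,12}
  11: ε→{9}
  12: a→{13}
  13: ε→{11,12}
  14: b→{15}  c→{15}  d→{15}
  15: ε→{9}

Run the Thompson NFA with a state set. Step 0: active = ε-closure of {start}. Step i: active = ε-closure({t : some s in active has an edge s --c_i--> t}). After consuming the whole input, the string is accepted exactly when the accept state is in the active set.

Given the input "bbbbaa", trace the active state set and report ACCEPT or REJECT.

Answer: ACCEPT

Steps:
start: ε-closure({0}) = {0,1,2,3,4,6}
'b' @ 1: {3,4,5,6}
'b' @ 2: {3,4,5,6}
'b' @ 3: {3,4,5,6}
'b' @ 4: {3,4,5,6}
'a' @ 5: {1,7,8,9,10,11,12,14}  (accept∈set)
'a' @ 6: {1,9,11,12,13}  (accept∈set)
after full input: {1,9,11,12,13}  (accept=1 in)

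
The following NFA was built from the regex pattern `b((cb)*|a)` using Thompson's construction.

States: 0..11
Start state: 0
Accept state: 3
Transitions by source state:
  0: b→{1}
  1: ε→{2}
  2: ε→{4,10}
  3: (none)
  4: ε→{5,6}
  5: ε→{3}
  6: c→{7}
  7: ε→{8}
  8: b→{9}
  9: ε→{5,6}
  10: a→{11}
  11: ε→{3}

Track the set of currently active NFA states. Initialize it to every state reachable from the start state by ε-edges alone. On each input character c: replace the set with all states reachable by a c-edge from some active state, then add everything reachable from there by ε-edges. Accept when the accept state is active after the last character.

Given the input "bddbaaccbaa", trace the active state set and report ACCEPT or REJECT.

Answer: REJECT

Trace:
start: ε-closure({0}) = {0}
'b' @ 1: {1,2,3,4,5,6,10}  (accept∈set)
'd' @ 2: {}  — no active states
rest 'dbaaccbaa' ignored (set empty)
after full input: {}  (accept=3 not in)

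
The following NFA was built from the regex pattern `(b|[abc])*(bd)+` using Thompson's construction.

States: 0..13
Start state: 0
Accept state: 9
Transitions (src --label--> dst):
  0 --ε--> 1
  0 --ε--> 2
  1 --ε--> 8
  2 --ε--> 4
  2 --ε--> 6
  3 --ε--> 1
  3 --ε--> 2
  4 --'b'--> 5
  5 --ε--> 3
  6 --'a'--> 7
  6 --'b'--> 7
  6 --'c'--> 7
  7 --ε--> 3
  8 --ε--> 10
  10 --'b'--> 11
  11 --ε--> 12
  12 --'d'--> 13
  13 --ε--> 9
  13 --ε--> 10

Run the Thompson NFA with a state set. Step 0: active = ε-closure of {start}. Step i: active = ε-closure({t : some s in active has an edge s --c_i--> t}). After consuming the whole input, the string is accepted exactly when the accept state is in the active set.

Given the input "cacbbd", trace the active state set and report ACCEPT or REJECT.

start: ε-closure({0}) = {0,1,2,4,6,8,10}
'c' @ 1: {1,2,3,4,6,7,8,10}
'a' @ 2: {1,2,3,4,6,7,8,10}
'c' @ 3: {1,2,3,4,6,7,8,10}
'b' @ 4: {1,2,3,4,5,6,7,8,10,11,12}
'b' @ 5: {1,2,3,4,5,6,7,8,10,11,12}
'd' @ 6: {9,10,13}  ✓accept
end set {9,10,13} — state 9 in

Answer: ACCEPT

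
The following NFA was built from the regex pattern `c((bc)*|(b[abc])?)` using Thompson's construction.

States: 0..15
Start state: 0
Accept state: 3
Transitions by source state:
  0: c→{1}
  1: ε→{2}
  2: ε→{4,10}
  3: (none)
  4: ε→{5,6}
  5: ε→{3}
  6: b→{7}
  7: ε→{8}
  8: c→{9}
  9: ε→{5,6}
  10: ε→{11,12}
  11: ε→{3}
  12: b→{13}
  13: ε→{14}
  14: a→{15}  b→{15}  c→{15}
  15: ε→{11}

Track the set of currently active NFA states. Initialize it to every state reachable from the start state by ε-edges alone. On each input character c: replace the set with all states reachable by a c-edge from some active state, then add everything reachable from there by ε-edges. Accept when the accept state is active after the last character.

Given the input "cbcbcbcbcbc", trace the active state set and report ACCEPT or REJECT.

Answer: ACCEPT

Derivation:
start: ε-closure({0}) = {0}
'c' @ 1: {1,2,3,4,5,6,10,11,12}  (accept∈set)
'b' @ 2: {7,8,13,14}
'c' @ 3: {3,5,6,9,11,15}  (accept∈set)
'b' @ 4: {7,8}
'c' @ 5: {3,5,6,9}  (accept∈set)
'b' @ 6: {7,8}
'c' @ 7: {3,5,6,9}  (accept∈set)
'b' @ 8: {7,8}
'c' @ 9: {3,5,6,9}  (accept∈set)
'b' @ 10: {7,8}
'c' @ 11: {3,5,6,9}  (accept∈set)
after full input: {3,5,6,9}  (accept=3 in)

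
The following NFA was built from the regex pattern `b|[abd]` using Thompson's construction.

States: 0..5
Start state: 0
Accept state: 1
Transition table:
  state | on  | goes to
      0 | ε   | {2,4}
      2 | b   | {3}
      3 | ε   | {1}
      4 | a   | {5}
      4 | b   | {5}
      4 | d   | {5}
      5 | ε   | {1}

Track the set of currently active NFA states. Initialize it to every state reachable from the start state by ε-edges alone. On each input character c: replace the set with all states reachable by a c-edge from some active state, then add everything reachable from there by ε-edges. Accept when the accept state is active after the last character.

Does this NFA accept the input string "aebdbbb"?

start: ε-closure({0}) = {0,2,4}
'a' @ 1: {1,5}  ✓accept
'e' @ 2: {}  — dead — no transitions
rest 'bdbbb' ignored (set empty)
end set {} — state 1 not in

Answer: REJECT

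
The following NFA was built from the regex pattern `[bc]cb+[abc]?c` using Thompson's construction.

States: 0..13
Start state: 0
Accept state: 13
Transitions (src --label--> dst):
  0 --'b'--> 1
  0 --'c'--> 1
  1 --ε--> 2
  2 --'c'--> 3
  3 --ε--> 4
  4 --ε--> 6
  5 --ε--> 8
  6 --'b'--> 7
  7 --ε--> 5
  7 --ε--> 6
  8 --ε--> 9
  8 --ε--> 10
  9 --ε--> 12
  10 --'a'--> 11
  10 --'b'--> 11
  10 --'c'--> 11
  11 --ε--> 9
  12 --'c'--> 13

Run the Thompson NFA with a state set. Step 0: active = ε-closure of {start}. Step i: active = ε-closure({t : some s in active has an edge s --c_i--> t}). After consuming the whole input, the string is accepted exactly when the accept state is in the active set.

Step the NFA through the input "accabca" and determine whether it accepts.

S₀ = ε-closure({0}) = {0}
'a' @ 1: {}  — no active states
rest 'ccabca' ignored (set empty)
after full input: {}  (accept=13 not in)

Answer: REJECT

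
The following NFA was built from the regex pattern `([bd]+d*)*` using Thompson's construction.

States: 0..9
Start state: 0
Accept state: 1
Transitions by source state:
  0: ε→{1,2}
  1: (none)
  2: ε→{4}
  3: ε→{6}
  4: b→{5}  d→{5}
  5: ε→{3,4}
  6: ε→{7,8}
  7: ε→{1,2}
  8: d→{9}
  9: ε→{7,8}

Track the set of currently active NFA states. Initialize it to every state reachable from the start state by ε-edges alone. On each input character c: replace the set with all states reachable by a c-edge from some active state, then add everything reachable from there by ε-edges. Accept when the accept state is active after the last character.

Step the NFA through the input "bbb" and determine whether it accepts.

Answer: ACCEPT

Steps:
initial (ε-close {0}): {0,1,2,4}
'b' @ 1: {1,2,3,4,5,6,7,8}  [accepting]
'b' @ 2: {1,2,3,4,5,6,7,8}  [accepting]
'b' @ 3: {1,2,3,4,5,6,7,8}  [accepting]
end set {1,2,3,4,5,6,7,8} — state 1 in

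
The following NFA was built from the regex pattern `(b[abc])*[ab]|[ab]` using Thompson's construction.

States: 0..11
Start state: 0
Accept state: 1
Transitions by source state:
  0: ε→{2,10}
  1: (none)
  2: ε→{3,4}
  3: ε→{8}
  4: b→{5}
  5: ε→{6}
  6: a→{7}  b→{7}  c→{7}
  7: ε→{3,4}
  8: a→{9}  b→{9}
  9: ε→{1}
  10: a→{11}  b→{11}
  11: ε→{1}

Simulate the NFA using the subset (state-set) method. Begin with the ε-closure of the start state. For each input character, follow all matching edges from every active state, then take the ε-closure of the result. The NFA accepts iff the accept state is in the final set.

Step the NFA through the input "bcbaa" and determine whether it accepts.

start: ε-closure({0}) = {0,2,3,4,8,10}
'b' @ 1: {1,5,6,9,11}  ✓accept
'c' @ 2: {3,4,7,8}
'b' @ 3: {1,5,6,9}  ✓accept
'a' @ 4: {3,4,7,8}
'a' @ 5: {1,9}  ✓accept
after full input: {1,9}  (accept=1 in)

Answer: ACCEPT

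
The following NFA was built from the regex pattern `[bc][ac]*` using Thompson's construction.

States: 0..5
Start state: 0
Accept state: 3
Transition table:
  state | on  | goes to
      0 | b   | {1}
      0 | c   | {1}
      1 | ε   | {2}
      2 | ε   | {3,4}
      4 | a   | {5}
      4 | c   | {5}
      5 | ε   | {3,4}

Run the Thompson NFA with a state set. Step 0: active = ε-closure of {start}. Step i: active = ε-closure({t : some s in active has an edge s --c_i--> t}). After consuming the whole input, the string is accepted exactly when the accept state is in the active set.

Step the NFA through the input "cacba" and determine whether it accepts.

initial (ε-close {0}): {0}
'c' @ 1: {1,2,3,4}  [accepting]
'a' @ 2: {3,4,5}  [accepting]
'c' @ 3: {3,4,5}  [accepting]
'b' @ 4: {}  — dead — no transitions
rest 'a' ignored (set empty)
after full input: {}  (accept=3 not in)

Answer: REJECT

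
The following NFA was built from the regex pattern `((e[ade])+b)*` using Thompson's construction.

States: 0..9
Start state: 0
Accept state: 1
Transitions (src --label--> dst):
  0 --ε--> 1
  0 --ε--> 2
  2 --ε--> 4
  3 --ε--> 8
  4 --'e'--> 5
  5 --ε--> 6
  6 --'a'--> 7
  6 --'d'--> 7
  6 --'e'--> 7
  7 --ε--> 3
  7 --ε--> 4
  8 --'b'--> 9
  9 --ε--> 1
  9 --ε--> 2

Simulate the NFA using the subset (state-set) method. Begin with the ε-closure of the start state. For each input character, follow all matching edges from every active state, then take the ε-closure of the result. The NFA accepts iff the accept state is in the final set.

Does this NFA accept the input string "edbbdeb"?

S₀ = ε-closure({0}) = {0,1,2,4}
'e' @ 1: {5,6}
'd' @ 2: {3,4,7,8}
'b' @ 3: {1,2,4,9}  [accepting]
'b' @ 4: {}  — dead — no transitions
rest 'deb' ignored (set empty)
end set {} — state 1 not in

Answer: REJECT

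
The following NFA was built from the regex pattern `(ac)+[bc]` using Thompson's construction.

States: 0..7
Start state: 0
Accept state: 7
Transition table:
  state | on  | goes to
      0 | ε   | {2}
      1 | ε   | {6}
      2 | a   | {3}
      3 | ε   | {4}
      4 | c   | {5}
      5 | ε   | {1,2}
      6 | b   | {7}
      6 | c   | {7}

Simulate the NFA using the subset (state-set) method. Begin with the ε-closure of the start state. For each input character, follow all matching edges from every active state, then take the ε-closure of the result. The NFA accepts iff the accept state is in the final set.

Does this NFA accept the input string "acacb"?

start: ε-closure({0}) = {0,2}
'a' @ 1: {3,4}
'c' @ 2: {1,2,5,6}
'a' @ 3: {3,4}
'c' @ 4: {1,2,5,6}
'b' @ 5: {7}  (accept∈set)
end set {7} — state 7 in

Answer: ACCEPT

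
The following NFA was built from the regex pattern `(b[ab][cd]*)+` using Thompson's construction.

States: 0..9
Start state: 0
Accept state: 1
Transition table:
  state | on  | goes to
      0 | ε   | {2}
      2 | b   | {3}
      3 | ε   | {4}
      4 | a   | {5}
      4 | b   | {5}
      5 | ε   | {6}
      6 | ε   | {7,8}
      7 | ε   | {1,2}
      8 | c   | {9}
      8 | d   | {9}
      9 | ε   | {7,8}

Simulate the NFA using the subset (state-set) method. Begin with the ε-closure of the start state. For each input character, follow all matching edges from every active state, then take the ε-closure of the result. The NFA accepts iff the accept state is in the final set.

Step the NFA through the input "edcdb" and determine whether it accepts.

Answer: REJECT

Trace:
S₀ = ε-closure({0}) = {0,2}
'e' @ 1: {}  — dead — no transitions
rest 'dcdb' ignored (set empty)
final: {}; accept 1 not in set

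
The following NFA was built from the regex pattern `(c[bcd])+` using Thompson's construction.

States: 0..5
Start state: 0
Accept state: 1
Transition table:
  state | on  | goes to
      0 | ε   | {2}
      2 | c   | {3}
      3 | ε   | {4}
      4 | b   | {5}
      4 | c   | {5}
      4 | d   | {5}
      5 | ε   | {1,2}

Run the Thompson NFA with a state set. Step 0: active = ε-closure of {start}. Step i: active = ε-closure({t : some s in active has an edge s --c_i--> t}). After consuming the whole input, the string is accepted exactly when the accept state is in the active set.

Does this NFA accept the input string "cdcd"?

Answer: ACCEPT

Trace:
start: ε-closure({0}) = {0,2}
'c' @ 1: {3,4}
'd' @ 2: {1,2,5}  ✓accept
'c' @ 3: {3,4}
'd' @ 4: {1,2,5}  ✓accept
final: {1,2,5}; accept 1 in set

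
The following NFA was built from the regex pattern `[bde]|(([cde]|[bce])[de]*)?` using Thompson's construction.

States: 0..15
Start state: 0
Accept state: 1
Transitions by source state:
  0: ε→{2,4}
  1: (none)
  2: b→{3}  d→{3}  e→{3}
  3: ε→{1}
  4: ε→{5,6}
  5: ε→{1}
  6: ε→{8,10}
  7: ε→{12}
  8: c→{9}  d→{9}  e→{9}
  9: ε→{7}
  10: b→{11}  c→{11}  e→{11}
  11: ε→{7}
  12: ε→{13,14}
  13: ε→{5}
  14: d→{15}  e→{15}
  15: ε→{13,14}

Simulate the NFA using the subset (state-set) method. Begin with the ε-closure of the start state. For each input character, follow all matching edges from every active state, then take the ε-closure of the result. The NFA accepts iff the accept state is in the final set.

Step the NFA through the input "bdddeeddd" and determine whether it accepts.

start: ε-closure({0}) = {0,1,2,4,5,6,8,10}
'b' @ 1: {1,3,5,7,11,12,13,14}  ✓accept
'd' @ 2: {1,5,13,14,15}  ✓accept
'd' @ 3: {1,5,13,14,15}  ✓accept
'd' @ 4: {1,5,13,14,15}  ✓accept
'e' @ 5: {1,5,13,14,15}  ✓accept
'e' @ 6: {1,5,13,14,15}  ✓accept
'd' @ 7: {1,5,13,14,15}  ✓accept
'd' @ 8: {1,5,13,14,15}  ✓accept
'd' @ 9: {1,5,13,14,15}  ✓accept
end set {1,5,13,14,15} — state 1 in

Answer: ACCEPT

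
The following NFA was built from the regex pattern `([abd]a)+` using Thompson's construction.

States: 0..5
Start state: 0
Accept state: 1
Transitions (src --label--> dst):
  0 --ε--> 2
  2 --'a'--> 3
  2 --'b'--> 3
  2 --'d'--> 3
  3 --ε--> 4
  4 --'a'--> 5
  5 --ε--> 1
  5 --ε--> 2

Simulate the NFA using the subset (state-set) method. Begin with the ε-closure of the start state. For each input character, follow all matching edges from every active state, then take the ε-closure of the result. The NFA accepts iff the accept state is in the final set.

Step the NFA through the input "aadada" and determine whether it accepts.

start: ε-closure({0}) = {0,2}
'a' @ 1: {3,4}
'a' @ 2: {1,2,5}  ✓accept
'd' @ 3: {3,4}
'a' @ 4: {1,2,5}  ✓accept
'd' @ 5: {3,4}
'a' @ 6: {1,2,5}  ✓accept
after full input: {1,2,5}  (accept=1 in)

Answer: ACCEPT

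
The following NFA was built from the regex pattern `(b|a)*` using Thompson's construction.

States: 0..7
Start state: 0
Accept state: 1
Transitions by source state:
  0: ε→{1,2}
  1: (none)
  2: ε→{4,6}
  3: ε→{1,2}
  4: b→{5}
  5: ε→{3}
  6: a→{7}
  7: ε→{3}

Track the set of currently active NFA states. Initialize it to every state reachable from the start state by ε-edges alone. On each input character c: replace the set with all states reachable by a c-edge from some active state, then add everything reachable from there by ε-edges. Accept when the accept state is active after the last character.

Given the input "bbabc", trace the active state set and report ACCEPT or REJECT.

start: ε-closure({0}) = {0,1,2,4,6}
'b' @ 1: {1,2,3,4,5,6}  ✓accept
'b' @ 2: {1,2,3,4,5,6}  ✓accept
'a' @ 3: {1,2,3,4,6,7}  ✓accept
'b' @ 4: {1,2,3,4,5,6}  ✓accept
'c' @ 5: {}  — no active states
after full input: {}  (accept=1 not in)

Answer: REJECT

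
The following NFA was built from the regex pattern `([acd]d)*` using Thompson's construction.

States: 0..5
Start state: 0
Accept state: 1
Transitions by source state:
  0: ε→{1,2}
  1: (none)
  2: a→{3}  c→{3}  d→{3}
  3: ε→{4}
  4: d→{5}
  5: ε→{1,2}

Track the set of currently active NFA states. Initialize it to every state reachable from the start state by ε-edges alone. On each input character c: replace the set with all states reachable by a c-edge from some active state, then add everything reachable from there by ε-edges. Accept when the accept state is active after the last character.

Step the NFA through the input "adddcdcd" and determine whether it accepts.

S₀ = ε-closure({0}) = {0,1,2}
'a' @ 1: {3,4}
'd' @ 2: {1,2,5}  (accept∈set)
'd' @ 3: {3,4}
'd' @ 4: {1,2,5}  (accept∈set)
'c' @ 5: {3,4}
'd' @ 6: {1,2,5}  (accept∈set)
'c' @ 7: {3,4}
'd' @ 8: {1,2,5}  (accept∈set)
end set {1,2,5} — state 1 in

Answer: ACCEPT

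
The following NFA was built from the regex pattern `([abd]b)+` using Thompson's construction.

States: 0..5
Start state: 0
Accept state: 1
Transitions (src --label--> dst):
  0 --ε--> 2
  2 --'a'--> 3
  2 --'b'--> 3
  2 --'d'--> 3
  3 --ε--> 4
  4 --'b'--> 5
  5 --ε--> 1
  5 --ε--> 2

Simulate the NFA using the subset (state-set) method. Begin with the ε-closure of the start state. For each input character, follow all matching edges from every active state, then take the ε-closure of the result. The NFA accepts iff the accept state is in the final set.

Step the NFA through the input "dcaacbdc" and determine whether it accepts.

Answer: REJECT

Trace:
initial (ε-close {0}): {0,2}
'd' @ 1: {3,4}
'c' @ 2: {}  — no active states
rest 'aacbdc' ignored (set empty)
final: {}; accept 1 not in set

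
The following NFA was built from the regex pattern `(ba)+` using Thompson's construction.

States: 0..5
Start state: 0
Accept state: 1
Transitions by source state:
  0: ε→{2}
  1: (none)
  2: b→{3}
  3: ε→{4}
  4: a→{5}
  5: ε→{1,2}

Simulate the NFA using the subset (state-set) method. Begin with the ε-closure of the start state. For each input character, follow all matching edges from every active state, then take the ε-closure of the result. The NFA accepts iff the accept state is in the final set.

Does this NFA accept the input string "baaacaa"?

Answer: REJECT

Steps:
S₀ = ε-closure({0}) = {0,2}
'b' @ 1: {3,4}
'a' @ 2: {1,2,5}  [accepting]
'a' @ 3: {}  — no active states
rest 'acaa' ignored (set empty)
after full input: {}  (accept=1 not in)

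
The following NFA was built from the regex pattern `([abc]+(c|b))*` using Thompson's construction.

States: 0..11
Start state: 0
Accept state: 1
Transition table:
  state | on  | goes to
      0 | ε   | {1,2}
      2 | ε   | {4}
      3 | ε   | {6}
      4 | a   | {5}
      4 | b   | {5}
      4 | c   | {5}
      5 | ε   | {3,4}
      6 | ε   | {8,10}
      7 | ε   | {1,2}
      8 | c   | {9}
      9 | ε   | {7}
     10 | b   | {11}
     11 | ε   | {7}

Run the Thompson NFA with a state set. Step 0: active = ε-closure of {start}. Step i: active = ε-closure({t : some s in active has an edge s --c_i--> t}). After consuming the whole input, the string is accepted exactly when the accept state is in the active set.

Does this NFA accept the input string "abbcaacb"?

Answer: ACCEPT

Trace:
S₀ = ε-closure({0}) = {0,1,2,4}
'a' @ 1: {3,4,5,6,8,10}
'b' @ 2: {1,2,3,4,5,6,7,8,10,11}  ✓accept
'b' @ 3: {1,2,3,4,5,6,7,8,10,11}  ✓accept
'c' @ 4: {1,2,3,4,5,6,7,8,9,10}  ✓accept
'a' @ 5: {3,4,5,6,8,10}
'a' @ 6: {3,4,5,6,8,10}
'c' @ 7: {1,2,3,4,5,6,7,8,9,10}  ✓accept
'b' @ 8: {1,2,3,4,5,6,7,8,10,11}  ✓accept
final: {1,2,3,4,5,6,7,8,10,11}; accept 1 in set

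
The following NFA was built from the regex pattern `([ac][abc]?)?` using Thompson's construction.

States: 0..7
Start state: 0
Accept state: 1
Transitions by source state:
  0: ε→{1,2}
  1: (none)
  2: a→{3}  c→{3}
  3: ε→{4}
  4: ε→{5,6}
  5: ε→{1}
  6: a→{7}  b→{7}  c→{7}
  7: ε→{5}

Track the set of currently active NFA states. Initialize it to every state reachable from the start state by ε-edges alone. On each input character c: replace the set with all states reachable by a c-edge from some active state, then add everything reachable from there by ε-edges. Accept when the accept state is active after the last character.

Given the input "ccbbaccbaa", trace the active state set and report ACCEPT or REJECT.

Answer: REJECT

Derivation:
S₀ = ε-closure({0}) = {0,1,2}
'c' @ 1: {1,3,4,5,6}  ✓accept
'c' @ 2: {1,5,7}  ✓accept
'b' @ 3: {}  — no active states
rest 'baccbaa' ignored (set empty)
end set {} — state 1 not in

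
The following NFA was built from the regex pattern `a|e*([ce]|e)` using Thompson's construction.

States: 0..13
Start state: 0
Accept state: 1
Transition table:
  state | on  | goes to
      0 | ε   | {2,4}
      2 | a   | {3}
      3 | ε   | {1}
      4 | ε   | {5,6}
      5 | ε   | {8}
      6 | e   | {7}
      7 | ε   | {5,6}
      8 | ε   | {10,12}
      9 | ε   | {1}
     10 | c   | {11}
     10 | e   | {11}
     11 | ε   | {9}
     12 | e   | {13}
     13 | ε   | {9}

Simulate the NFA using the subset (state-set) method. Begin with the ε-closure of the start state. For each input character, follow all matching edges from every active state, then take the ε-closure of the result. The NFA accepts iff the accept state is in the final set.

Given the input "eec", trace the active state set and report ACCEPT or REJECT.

Answer: ACCEPT

Steps:
start: ε-closure({0}) = {0,2,4,5,6,8,10,12}
'e' @ 1: {1,5,6,7,8,9,10,11,12,13}  (accept∈set)
'e' @ 2: {1,5,6,7,8,9,10,11,12,13}  (accept∈set)
'c' @ 3: {1,9,11}  (accept∈set)
end set {1,9,11} — state 1 in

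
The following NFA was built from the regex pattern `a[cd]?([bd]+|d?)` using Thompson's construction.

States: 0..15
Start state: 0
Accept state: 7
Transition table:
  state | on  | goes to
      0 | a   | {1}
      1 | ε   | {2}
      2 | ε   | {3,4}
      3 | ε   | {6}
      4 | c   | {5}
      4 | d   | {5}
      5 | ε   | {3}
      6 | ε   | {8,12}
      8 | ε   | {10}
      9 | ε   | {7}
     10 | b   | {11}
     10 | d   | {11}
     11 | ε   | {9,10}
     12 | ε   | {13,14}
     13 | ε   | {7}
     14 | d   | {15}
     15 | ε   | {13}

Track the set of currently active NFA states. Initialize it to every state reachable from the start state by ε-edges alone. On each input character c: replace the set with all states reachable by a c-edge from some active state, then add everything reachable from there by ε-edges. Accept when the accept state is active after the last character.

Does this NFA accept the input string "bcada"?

Answer: REJECT

Derivation:
S₀ = ε-closure({0}) = {0}
'b' @ 1: {}  — dead — no transitions
rest 'cada' ignored (set empty)
after full input: {}  (accept=7 not in)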